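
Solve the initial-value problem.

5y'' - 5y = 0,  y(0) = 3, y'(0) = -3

General solution: y = C₁e^x + C₂e^(-x)
Applying ICs: C₁ = 0, C₂ = 3
Particular solution: y = 3e^(-x)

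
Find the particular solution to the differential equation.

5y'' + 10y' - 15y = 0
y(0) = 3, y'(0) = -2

General solution: y = C₁e^x + C₂e^(-3x)
Applying ICs: C₁ = 7/4, C₂ = 5/4
Particular solution: y = (7/4)e^x + (5/4)e^(-3x)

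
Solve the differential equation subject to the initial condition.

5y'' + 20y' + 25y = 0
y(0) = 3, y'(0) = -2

General solution: y = e^(-2x)(C₁cos(x) + C₂sin(x))
Complex roots r = -2 ± i
Applying ICs: C₁ = 3, C₂ = 4
Particular solution: y = e^(-2x)(3cos(x) + 4sin(x))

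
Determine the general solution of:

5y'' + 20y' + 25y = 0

Characteristic equation: 5r² + 20r + 25 = 0
Divide by 5: r² + 4r + 5 = 0
Roots: r = -2 ± i (complex conjugates)
General solution: y = e^(-2x)(C₁cos(x) + C₂sin(x))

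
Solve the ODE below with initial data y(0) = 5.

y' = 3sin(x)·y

General solution: y = Ce^(-3cos(x))
Applying IC y(0) = 5:
Particular solution: y = 5e^(3(1-cos(x)))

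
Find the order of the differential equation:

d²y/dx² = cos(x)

The order is 2 (highest derivative is of order 2).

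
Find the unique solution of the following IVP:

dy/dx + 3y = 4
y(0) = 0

General solution: y = 4/3 + Ce^(-3x)
Applying y(0) = 0: C = 0 - 4/3 = -4/3
Particular solution: y = 4/3 - (4/3)e^(-3x)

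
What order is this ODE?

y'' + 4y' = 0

The order is 2 (highest derivative is of order 2).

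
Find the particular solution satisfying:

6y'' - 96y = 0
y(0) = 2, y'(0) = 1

General solution: y = C₁e^(4x) + C₂e^(-4x)
Applying ICs: C₁ = 9/8, C₂ = 7/8
Particular solution: y = (9/8)e^(4x) + (7/8)e^(-4x)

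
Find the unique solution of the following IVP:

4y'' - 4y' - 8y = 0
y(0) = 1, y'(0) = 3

General solution: y = C₁e^(2x) + C₂e^(-x)
Applying ICs: C₁ = 4/3, C₂ = -1/3
Particular solution: y = (4/3)e^(2x) - (1/3)e^(-x)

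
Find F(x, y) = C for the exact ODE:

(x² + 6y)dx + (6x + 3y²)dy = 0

Verify exactness: ∂M/∂y = ∂N/∂x ✓
Find F(x,y) such that ∂F/∂x = M, ∂F/∂y = N
Solution: x³/3 + 6xy + y³ = C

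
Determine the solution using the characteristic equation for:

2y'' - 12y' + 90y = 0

Characteristic equation: 2r² - 12r + 90 = 0
Divide by 2: r² - 6r + 45 = 0
Roots: r = 3 ± 6i (complex conjugates)
General solution: y = e^(3x)(C₁cos(6x) + C₂sin(6x))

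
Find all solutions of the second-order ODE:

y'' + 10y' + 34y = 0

Characteristic equation: r² + 10r + 34 = 0
Roots: r = -5 ± 3i (complex conjugates)
General solution: y = e^(-5x)(C₁cos(3x) + C₂sin(3x))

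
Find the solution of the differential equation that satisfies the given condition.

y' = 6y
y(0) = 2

General solution: y = Ce^(6x)
Applying IC y(0) = 2:
Particular solution: y = 2e^(6x)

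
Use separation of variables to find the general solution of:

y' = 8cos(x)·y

Separating variables and integrating:
ln|y| = 8sin(x) + C

General solution: y = Ce^(8sin(x))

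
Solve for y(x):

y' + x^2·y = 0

Using integrating factor method:

General solution: y = Ce^(-x^3/3)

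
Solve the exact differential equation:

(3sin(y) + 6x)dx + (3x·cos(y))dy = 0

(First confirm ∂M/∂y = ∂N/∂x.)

Verify exactness: ∂M/∂y = ∂N/∂x ✓
Find F(x,y) such that ∂F/∂x = M, ∂F/∂y = N
Solution: 3x·sin(y) + 3x² = C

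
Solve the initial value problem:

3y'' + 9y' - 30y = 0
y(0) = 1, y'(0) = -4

General solution: y = C₁e^(2x) + C₂e^(-5x)
Applying ICs: C₁ = 1/7, C₂ = 6/7
Particular solution: y = (1/7)e^(2x) + (6/7)e^(-5x)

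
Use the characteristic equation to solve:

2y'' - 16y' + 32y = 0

Characteristic equation: 2r² - 16r + 32 = 0
Divide by 2: r² - 8r + 16 = 0
Factored: (r - 4)² = 0
Repeated root: r = 4
General solution: y = (C₁ + C₂x)e^(4x)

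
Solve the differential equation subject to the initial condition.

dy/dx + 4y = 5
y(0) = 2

General solution: y = 5/4 + Ce^(-4x)
Applying y(0) = 2: C = 2 - 5/4 = 3/4
Particular solution: y = 5/4 + (3/4)e^(-4x)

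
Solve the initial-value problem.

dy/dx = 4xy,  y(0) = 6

General solution: y = Ce^(2x²)
Applying IC y(0) = 6:
Particular solution: y = 6e^(2x²)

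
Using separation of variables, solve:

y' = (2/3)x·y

Separating variables and integrating:
ln|y| = x^2/3 + C

General solution: y = Ce^(x^2/3)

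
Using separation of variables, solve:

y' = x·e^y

Separating variables and integrating:
-e^(-y) = x²/2 + C

General solution: y = -ln(C - x²/2)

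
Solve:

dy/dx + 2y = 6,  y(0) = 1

General solution: y = 3 + Ce^(-2x)
Applying y(0) = 1: C = 1 - 3 = -2
Particular solution: y = 3 - 2e^(-2x)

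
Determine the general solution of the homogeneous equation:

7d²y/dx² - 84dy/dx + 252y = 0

Characteristic equation: 7r² - 84r + 252 = 0
Divide by 7: r² - 12r + 36 = 0
Factored: (r - 6)² = 0
Repeated root: r = 6
General solution: y = (C₁ + C₂x)e^(6x)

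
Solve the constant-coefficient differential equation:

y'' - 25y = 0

Characteristic equation: r² - 25 = 0
Roots: r = 5, -5 (distinct real)
General solution: y = C₁e^(5x) + C₂e^(-5x)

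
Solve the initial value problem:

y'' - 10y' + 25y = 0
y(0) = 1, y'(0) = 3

General solution: y = (C₁ + C₂x)e^(5x)
Repeated root r = 5
Applying ICs: C₁ = 1, C₂ = -2
Particular solution: y = (1 - 2x)e^(5x)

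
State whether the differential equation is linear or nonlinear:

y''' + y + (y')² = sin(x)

Nonlinear ((y')² term)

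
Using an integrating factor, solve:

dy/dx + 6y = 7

Using integrating factor method:

General solution: y = 7/6 + Ce^(-6x)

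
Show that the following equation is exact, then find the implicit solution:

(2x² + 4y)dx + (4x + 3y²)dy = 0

Verify exactness: ∂M/∂y = ∂N/∂x ✓
Find F(x,y) such that ∂F/∂x = M, ∂F/∂y = N
Solution: 2x³/3 + 4xy + y³ = C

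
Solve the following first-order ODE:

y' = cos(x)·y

Separating variables and integrating:
ln|y| = sin(x) + C

General solution: y = Ce^(sin(x))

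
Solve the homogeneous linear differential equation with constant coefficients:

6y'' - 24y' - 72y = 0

Characteristic equation: 6r² - 24r - 72 = 0
Divide by 6: r² - 4r - 12 = 0
Roots: r = 6, -2 (distinct real)
General solution: y = C₁e^(6x) + C₂e^(-2x)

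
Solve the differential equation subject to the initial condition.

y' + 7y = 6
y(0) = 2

General solution: y = 6/7 + Ce^(-7x)
Applying y(0) = 2: C = 2 - 6/7 = 8/7
Particular solution: y = 6/7 + (8/7)e^(-7x)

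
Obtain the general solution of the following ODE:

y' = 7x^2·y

Separating variables and integrating:
ln|y| = 7x^3/3 + C

General solution: y = Ce^(7x^3/3)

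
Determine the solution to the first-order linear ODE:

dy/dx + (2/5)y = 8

Using integrating factor method:

General solution: y = 20 + Ce^(-2x/5)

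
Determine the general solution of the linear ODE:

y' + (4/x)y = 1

Using integrating factor method:

General solution: y = (1/5)x + Cx^(-4)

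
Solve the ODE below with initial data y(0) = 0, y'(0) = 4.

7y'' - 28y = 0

General solution: y = C₁e^(2x) + C₂e^(-2x)
Applying ICs: C₁ = 1, C₂ = -1
Particular solution: y = e^(2x) - e^(-2x)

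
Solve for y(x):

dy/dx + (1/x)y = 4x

Using integrating factor method:

General solution: y = (4/3)x^2 + C/x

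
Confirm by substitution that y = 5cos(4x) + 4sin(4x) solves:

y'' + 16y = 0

Verification:
y'' = -80cos(4x) - 64sin(4x)
y'' + 16y = 0 ✓

Yes, it is a solution.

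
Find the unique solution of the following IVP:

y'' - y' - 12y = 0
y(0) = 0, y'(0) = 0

General solution: y = C₁e^(4x) + C₂e^(-3x)
Applying ICs: C₁ = 0, C₂ = 0
Particular solution: y = 0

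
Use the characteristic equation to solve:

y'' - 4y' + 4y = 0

Characteristic equation: r² - 4r + 4 = 0
Factored: (r - 2)² = 0
Repeated root: r = 2
General solution: y = (C₁ + C₂x)e^(2x)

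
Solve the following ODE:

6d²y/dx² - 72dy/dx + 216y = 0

Characteristic equation: 6r² - 72r + 216 = 0
Divide by 6: r² - 12r + 36 = 0
Factored: (r - 6)² = 0
Repeated root: r = 6
General solution: y = (C₁ + C₂x)e^(6x)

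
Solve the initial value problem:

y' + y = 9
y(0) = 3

General solution: y = 9 + Ce^(-x)
Applying y(0) = 3: C = 3 - 9 = -6
Particular solution: y = 9 - 6e^(-x)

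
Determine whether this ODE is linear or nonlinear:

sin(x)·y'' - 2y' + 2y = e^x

Linear (y and its derivatives appear to the first power only, no products of y terms)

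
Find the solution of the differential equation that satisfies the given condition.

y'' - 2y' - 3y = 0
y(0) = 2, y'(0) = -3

General solution: y = C₁e^(3x) + C₂e^(-x)
Applying ICs: C₁ = -1/4, C₂ = 9/4
Particular solution: y = -(1/4)e^(3x) + (9/4)e^(-x)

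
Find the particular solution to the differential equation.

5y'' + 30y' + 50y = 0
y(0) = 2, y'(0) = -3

General solution: y = e^(-3x)(C₁cos(x) + C₂sin(x))
Complex roots r = -3 ± i
Applying ICs: C₁ = 2, C₂ = 3
Particular solution: y = e^(-3x)(2cos(x) + 3sin(x))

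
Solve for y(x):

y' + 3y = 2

Using integrating factor method:

General solution: y = 2/3 + Ce^(-3x)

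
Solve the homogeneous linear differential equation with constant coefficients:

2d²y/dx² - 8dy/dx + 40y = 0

Characteristic equation: 2r² - 8r + 40 = 0
Divide by 2: r² - 4r + 20 = 0
Roots: r = 2 ± 4i (complex conjugates)
General solution: y = e^(2x)(C₁cos(4x) + C₂sin(4x))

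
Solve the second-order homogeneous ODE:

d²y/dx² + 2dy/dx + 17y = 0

Characteristic equation: r² + 2r + 17 = 0
Roots: r = -1 ± 4i (complex conjugates)
General solution: y = e^(-x)(C₁cos(4x) + C₂sin(4x))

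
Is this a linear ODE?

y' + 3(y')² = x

No. Nonlinear ((y')² term)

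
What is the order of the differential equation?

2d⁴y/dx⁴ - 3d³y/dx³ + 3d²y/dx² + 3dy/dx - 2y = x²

The order is 4 (highest derivative is of order 4).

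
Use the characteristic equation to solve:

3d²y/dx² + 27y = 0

Characteristic equation: 3r² + 27 = 0
Divide by 3: r² + 9 = 0
Roots: r = ±3i (complex conjugates)
General solution: y = C₁cos(3x) + C₂sin(3x)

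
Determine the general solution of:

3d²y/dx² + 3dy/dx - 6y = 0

Characteristic equation: 3r² + 3r - 6 = 0
Divide by 3: r² + r - 2 = 0
Roots: r = 1, -2 (distinct real)
General solution: y = C₁e^x + C₂e^(-2x)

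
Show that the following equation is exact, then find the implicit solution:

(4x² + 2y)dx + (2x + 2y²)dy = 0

Verify exactness: ∂M/∂y = ∂N/∂x ✓
Find F(x,y) such that ∂F/∂x = M, ∂F/∂y = N
Solution: 4x³/3 + 2xy + 2y³/3 = C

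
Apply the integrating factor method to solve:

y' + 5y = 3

Using integrating factor method:

General solution: y = 3/5 + Ce^(-5x)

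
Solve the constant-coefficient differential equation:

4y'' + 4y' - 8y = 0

Characteristic equation: 4r² + 4r - 8 = 0
Divide by 4: r² + r - 2 = 0
Roots: r = 1, -2 (distinct real)
General solution: y = C₁e^x + C₂e^(-2x)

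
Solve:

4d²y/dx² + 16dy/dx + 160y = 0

Characteristic equation: 4r² + 16r + 160 = 0
Divide by 4: r² + 4r + 40 = 0
Roots: r = -2 ± 6i (complex conjugates)
General solution: y = e^(-2x)(C₁cos(6x) + C₂sin(6x))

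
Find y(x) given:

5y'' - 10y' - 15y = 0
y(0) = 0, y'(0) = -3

General solution: y = C₁e^(3x) + C₂e^(-x)
Applying ICs: C₁ = -3/4, C₂ = 3/4
Particular solution: y = -(3/4)e^(3x) + (3/4)e^(-x)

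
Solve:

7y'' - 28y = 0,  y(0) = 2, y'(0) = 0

General solution: y = C₁e^(2x) + C₂e^(-2x)
Applying ICs: C₁ = 1, C₂ = 1
Particular solution: y = e^(2x) + e^(-2x)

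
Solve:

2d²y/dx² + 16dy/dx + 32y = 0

Characteristic equation: 2r² + 16r + 32 = 0
Divide by 2: r² + 8r + 16 = 0
Factored: (r + 4)² = 0
Repeated root: r = -4
General solution: y = (C₁ + C₂x)e^(-4x)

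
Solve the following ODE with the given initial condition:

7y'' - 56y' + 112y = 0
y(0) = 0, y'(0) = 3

General solution: y = (C₁ + C₂x)e^(4x)
Repeated root r = 4
Applying ICs: C₁ = 0, C₂ = 3
Particular solution: y = 3xe^(4x)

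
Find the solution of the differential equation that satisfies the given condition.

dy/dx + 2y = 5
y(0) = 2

General solution: y = 5/2 + Ce^(-2x)
Applying y(0) = 2: C = 2 - 5/2 = -1/2
Particular solution: y = 5/2 - (1/2)e^(-2x)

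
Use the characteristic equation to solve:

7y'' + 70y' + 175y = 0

Characteristic equation: 7r² + 70r + 175 = 0
Divide by 7: r² + 10r + 25 = 0
Factored: (r + 5)² = 0
Repeated root: r = -5
General solution: y = (C₁ + C₂x)e^(-5x)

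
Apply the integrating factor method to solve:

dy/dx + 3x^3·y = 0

Using integrating factor method:

General solution: y = Ce^(-3x^4/4)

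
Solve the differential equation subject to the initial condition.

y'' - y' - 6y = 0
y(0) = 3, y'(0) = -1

General solution: y = C₁e^(3x) + C₂e^(-2x)
Applying ICs: C₁ = 1, C₂ = 2
Particular solution: y = e^(3x) + 2e^(-2x)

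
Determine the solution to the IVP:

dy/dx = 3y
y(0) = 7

General solution: y = Ce^(3x)
Applying IC y(0) = 7:
Particular solution: y = 7e^(3x)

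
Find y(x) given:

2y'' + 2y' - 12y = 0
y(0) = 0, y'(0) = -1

General solution: y = C₁e^(2x) + C₂e^(-3x)
Applying ICs: C₁ = -1/5, C₂ = 1/5
Particular solution: y = -(1/5)e^(2x) + (1/5)e^(-3x)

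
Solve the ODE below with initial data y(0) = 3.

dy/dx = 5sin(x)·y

General solution: y = Ce^(-5cos(x))
Applying IC y(0) = 3:
Particular solution: y = 3e^(5(1-cos(x)))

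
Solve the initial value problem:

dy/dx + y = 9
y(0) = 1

General solution: y = 9 + Ce^(-x)
Applying y(0) = 1: C = 1 - 9 = -8
Particular solution: y = 9 - 8e^(-x)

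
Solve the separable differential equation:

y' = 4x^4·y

Separating variables and integrating:
ln|y| = 4x^5/5 + C

General solution: y = Ce^(4x^5/5)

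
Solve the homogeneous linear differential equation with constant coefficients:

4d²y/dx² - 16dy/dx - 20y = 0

Characteristic equation: 4r² - 16r - 20 = 0
Divide by 4: r² - 4r - 5 = 0
Roots: r = 5, -1 (distinct real)
General solution: y = C₁e^(5x) + C₂e^(-x)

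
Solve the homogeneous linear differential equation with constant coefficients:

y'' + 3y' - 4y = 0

Characteristic equation: r² + 3r - 4 = 0
Roots: r = 1, -4 (distinct real)
General solution: y = C₁e^x + C₂e^(-4x)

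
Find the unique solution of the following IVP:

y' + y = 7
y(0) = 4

General solution: y = 7 + Ce^(-x)
Applying y(0) = 4: C = 4 - 7 = -3
Particular solution: y = 7 - 3e^(-x)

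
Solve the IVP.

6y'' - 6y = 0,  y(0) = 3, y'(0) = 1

General solution: y = C₁e^x + C₂e^(-x)
Applying ICs: C₁ = 2, C₂ = 1
Particular solution: y = 2e^x + e^(-x)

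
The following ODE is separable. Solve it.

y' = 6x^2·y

Separating variables and integrating:
ln|y| = 2x^3 + C

General solution: y = Ce^(2x^3)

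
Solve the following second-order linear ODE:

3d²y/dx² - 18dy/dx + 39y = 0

Characteristic equation: 3r² - 18r + 39 = 0
Divide by 3: r² - 6r + 13 = 0
Roots: r = 3 ± 2i (complex conjugates)
General solution: y = e^(3x)(C₁cos(2x) + C₂sin(2x))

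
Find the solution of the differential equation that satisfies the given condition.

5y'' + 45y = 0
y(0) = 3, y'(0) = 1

General solution: y = C₁cos(3x) + C₂sin(3x)
Complex roots r = ±3i
Applying ICs: C₁ = 3, C₂ = 1/3
Particular solution: y = 3cos(3x) + (1/3)sin(3x)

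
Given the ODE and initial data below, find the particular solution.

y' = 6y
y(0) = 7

General solution: y = Ce^(6x)
Applying IC y(0) = 7:
Particular solution: y = 7e^(6x)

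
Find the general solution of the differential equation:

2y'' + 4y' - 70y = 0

Characteristic equation: 2r² + 4r - 70 = 0
Divide by 2: r² + 2r - 35 = 0
Roots: r = 5, -7 (distinct real)
General solution: y = C₁e^(5x) + C₂e^(-7x)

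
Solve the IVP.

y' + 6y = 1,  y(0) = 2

General solution: y = 1/6 + Ce^(-6x)
Applying y(0) = 2: C = 2 - 1/6 = 11/6
Particular solution: y = 1/6 + (11/6)e^(-6x)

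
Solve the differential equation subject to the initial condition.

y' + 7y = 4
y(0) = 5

General solution: y = 4/7 + Ce^(-7x)
Applying y(0) = 5: C = 5 - 4/7 = 31/7
Particular solution: y = 4/7 + (31/7)e^(-7x)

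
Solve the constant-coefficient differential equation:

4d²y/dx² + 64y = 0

Characteristic equation: 4r² + 64 = 0
Divide by 4: r² + 16 = 0
Roots: r = ±4i (complex conjugates)
General solution: y = C₁cos(4x) + C₂sin(4x)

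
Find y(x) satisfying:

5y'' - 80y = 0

Characteristic equation: 5r² - 80 = 0
Divide by 5: r² - 16 = 0
Roots: r = 4, -4 (distinct real)
General solution: y = C₁e^(4x) + C₂e^(-4x)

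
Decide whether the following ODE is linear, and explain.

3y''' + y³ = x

Nonlinear (y³ term)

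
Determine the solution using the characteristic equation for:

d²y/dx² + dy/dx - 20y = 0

Characteristic equation: r² + r - 20 = 0
Roots: r = 4, -5 (distinct real)
General solution: y = C₁e^(4x) + C₂e^(-5x)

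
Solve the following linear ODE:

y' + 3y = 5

Using integrating factor method:

General solution: y = 5/3 + Ce^(-3x)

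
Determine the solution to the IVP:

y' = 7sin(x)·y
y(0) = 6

General solution: y = Ce^(-7cos(x))
Applying IC y(0) = 6:
Particular solution: y = 6e^(7(1-cos(x)))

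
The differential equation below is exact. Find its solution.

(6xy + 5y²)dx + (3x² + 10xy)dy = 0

Verify exactness: ∂M/∂y = ∂N/∂x ✓
Find F(x,y) such that ∂F/∂x = M, ∂F/∂y = N
Solution: 3x²y + 5xy² = C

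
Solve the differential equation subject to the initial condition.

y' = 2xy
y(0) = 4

General solution: y = Ce^(x²)
Applying IC y(0) = 4:
Particular solution: y = 4e^(x²)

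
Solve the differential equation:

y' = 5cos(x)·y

Separating variables and integrating:
ln|y| = 5sin(x) + C

General solution: y = Ce^(5sin(x))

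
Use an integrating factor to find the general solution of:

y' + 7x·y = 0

Using integrating factor method:

General solution: y = Ce^(-7x^2/2)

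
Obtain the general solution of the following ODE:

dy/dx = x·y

Separating variables and integrating:
ln|y| = x^2/2 + C

General solution: y = Ce^(x^2/2)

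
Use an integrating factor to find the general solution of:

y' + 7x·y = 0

Using integrating factor method:

General solution: y = Ce^(-7x^2/2)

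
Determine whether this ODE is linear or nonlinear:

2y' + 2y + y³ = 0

Nonlinear (y³ term)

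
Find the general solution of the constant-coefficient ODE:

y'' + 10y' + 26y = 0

Characteristic equation: r² + 10r + 26 = 0
Roots: r = -5 ± i (complex conjugates)
General solution: y = e^(-5x)(C₁cos(x) + C₂sin(x))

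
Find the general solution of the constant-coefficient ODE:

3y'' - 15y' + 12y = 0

Characteristic equation: 3r² - 15r + 12 = 0
Divide by 3: r² - 5r + 4 = 0
Roots: r = 4, 1 (distinct real)
General solution: y = C₁e^(4x) + C₂e^x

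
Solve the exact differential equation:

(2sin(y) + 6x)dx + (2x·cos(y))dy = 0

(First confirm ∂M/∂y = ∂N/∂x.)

Verify exactness: ∂M/∂y = ∂N/∂x ✓
Find F(x,y) such that ∂F/∂x = M, ∂F/∂y = N
Solution: 2x·sin(y) + 3x² = C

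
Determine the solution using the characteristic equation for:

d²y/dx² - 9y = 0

Characteristic equation: r² - 9 = 0
Roots: r = 3, -3 (distinct real)
General solution: y = C₁e^(3x) + C₂e^(-3x)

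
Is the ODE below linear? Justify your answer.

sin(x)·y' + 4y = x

Yes. Linear (y and its derivatives appear to the first power only, no products of y terms)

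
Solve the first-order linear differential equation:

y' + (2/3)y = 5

Using integrating factor method:

General solution: y = 15/2 + Ce^(-2x/3)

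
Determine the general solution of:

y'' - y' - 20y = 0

Characteristic equation: r² - r - 20 = 0
Roots: r = 5, -4 (distinct real)
General solution: y = C₁e^(5x) + C₂e^(-4x)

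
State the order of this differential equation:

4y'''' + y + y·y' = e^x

The order is 4 (highest derivative is of order 4).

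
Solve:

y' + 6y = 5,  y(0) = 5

General solution: y = 5/6 + Ce^(-6x)
Applying y(0) = 5: C = 5 - 5/6 = 25/6
Particular solution: y = 5/6 + (25/6)e^(-6x)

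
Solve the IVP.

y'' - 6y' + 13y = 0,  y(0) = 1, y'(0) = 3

General solution: y = e^(3x)(C₁cos(2x) + C₂sin(2x))
Complex roots r = 3 ± 2i
Applying ICs: C₁ = 1, C₂ = 0
Particular solution: y = e^(3x)(cos(2x))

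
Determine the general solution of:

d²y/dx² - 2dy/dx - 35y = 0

Characteristic equation: r² - 2r - 35 = 0
Roots: r = 7, -5 (distinct real)
General solution: y = C₁e^(7x) + C₂e^(-5x)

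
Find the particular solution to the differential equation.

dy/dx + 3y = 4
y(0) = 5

General solution: y = 4/3 + Ce^(-3x)
Applying y(0) = 5: C = 5 - 4/3 = 11/3
Particular solution: y = 4/3 + (11/3)e^(-3x)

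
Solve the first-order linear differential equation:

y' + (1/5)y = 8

Using integrating factor method:

General solution: y = 40 + Ce^(-x/5)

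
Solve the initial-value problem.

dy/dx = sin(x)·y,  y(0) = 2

General solution: y = Ce^(-cos(x))
Applying IC y(0) = 2:
Particular solution: y = 2e^(1-cos(x))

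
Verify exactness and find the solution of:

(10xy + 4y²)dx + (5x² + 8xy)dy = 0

Verify exactness: ∂M/∂y = ∂N/∂x ✓
Find F(x,y) such that ∂F/∂x = M, ∂F/∂y = N
Solution: 5x²y + 4xy² = C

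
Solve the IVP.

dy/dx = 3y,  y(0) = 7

General solution: y = Ce^(3x)
Applying IC y(0) = 7:
Particular solution: y = 7e^(3x)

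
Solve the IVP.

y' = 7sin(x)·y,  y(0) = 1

General solution: y = Ce^(-7cos(x))
Applying IC y(0) = 1:
Particular solution: y = e^(7(1-cos(x)))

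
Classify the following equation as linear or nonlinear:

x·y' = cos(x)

Linear (y and its derivatives appear to the first power only, no products of y terms)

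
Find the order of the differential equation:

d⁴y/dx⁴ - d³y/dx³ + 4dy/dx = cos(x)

The order is 4 (highest derivative is of order 4).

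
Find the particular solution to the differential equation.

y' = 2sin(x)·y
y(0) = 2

General solution: y = Ce^(-2cos(x))
Applying IC y(0) = 2:
Particular solution: y = 2e^(2(1-cos(x)))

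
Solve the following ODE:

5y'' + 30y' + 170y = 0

Characteristic equation: 5r² + 30r + 170 = 0
Divide by 5: r² + 6r + 34 = 0
Roots: r = -3 ± 5i (complex conjugates)
General solution: y = e^(-3x)(C₁cos(5x) + C₂sin(5x))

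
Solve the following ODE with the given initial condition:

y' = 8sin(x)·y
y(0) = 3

General solution: y = Ce^(-8cos(x))
Applying IC y(0) = 3:
Particular solution: y = 3e^(8(1-cos(x)))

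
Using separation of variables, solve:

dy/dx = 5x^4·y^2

Separating variables and integrating:
-1/y = x^5 + C

General solution: y^-1 = -x^5 + C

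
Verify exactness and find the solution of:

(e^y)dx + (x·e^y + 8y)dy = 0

Verify exactness: ∂M/∂y = ∂N/∂x ✓
Find F(x,y) such that ∂F/∂x = M, ∂F/∂y = N
Solution: x·e^y + 4y² = C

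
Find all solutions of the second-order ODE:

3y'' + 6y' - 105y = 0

Characteristic equation: 3r² + 6r - 105 = 0
Divide by 3: r² + 2r - 35 = 0
Roots: r = 5, -7 (distinct real)
General solution: y = C₁e^(5x) + C₂e^(-7x)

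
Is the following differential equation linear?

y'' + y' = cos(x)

Yes. Linear (y and its derivatives appear to the first power only, no products of y terms)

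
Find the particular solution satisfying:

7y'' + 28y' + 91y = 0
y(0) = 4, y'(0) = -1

General solution: y = e^(-2x)(C₁cos(3x) + C₂sin(3x))
Complex roots r = -2 ± 3i
Applying ICs: C₁ = 4, C₂ = 7/3
Particular solution: y = e^(-2x)(4cos(3x) + (7/3)sin(3x))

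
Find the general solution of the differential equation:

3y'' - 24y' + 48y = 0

Characteristic equation: 3r² - 24r + 48 = 0
Divide by 3: r² - 8r + 16 = 0
Factored: (r - 4)² = 0
Repeated root: r = 4
General solution: y = (C₁ + C₂x)e^(4x)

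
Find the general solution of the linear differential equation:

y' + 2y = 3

Using integrating factor method:

General solution: y = 3/2 + Ce^(-2x)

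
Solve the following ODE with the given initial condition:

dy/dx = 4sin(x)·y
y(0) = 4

General solution: y = Ce^(-4cos(x))
Applying IC y(0) = 4:
Particular solution: y = 4e^(4(1-cos(x)))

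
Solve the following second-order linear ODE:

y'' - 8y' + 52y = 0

Characteristic equation: r² - 8r + 52 = 0
Roots: r = 4 ± 6i (complex conjugates)
General solution: y = e^(4x)(C₁cos(6x) + C₂sin(6x))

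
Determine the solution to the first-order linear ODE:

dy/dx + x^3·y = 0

Using integrating factor method:

General solution: y = Ce^(-x^4/4)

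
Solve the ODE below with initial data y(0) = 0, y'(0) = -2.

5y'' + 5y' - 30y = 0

General solution: y = C₁e^(2x) + C₂e^(-3x)
Applying ICs: C₁ = -2/5, C₂ = 2/5
Particular solution: y = -(2/5)e^(2x) + (2/5)e^(-3x)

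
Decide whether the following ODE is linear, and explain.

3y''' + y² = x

Nonlinear (y² term)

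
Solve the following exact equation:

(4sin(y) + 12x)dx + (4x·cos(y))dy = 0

Verify exactness: ∂M/∂y = ∂N/∂x ✓
Find F(x,y) such that ∂F/∂x = M, ∂F/∂y = N
Solution: 4x·sin(y) + 6x² = C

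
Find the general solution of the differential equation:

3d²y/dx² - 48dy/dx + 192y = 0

Characteristic equation: 3r² - 48r + 192 = 0
Divide by 3: r² - 16r + 64 = 0
Factored: (r - 8)² = 0
Repeated root: r = 8
General solution: y = (C₁ + C₂x)e^(8x)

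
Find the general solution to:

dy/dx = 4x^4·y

Separating variables and integrating:
ln|y| = 4x^5/5 + C

General solution: y = Ce^(4x^5/5)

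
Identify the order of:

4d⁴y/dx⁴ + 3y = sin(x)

The order is 4 (highest derivative is of order 4).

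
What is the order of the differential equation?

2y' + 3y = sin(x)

The order is 1 (highest derivative is of order 1).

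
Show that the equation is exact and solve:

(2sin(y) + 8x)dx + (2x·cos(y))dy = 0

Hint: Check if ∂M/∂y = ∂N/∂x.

Verify exactness: ∂M/∂y = ∂N/∂x ✓
Find F(x,y) such that ∂F/∂x = M, ∂F/∂y = N
Solution: 2x·sin(y) + 4x² = C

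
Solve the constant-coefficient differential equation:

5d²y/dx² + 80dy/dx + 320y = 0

Characteristic equation: 5r² + 80r + 320 = 0
Divide by 5: r² + 16r + 64 = 0
Factored: (r + 8)² = 0
Repeated root: r = -8
General solution: y = (C₁ + C₂x)e^(-8x)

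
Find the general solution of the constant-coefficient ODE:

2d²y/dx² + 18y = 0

Characteristic equation: 2r² + 18 = 0
Divide by 2: r² + 9 = 0
Roots: r = ±3i (complex conjugates)
General solution: y = C₁cos(3x) + C₂sin(3x)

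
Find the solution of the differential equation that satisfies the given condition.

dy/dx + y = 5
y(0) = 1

General solution: y = 5 + Ce^(-x)
Applying y(0) = 1: C = 1 - 5 = -4
Particular solution: y = 5 - 4e^(-x)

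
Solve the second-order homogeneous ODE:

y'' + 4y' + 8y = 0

Characteristic equation: r² + 4r + 8 = 0
Roots: r = -2 ± 2i (complex conjugates)
General solution: y = e^(-2x)(C₁cos(2x) + C₂sin(2x))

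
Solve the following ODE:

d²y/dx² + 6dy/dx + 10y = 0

Characteristic equation: r² + 6r + 10 = 0
Roots: r = -3 ± i (complex conjugates)
General solution: y = e^(-3x)(C₁cos(x) + C₂sin(x))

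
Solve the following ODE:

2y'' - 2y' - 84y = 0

Characteristic equation: 2r² - 2r - 84 = 0
Divide by 2: r² - r - 42 = 0
Roots: r = 7, -6 (distinct real)
General solution: y = C₁e^(7x) + C₂e^(-6x)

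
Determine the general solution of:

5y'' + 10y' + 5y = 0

Characteristic equation: 5r² + 10r + 5 = 0
Divide by 5: r² + 2r + 1 = 0
Factored: (r + 1)² = 0
Repeated root: r = -1
General solution: y = (C₁ + C₂x)e^(-x)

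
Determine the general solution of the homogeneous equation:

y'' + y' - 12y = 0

Characteristic equation: r² + r - 12 = 0
Roots: r = 3, -4 (distinct real)
General solution: y = C₁e^(3x) + C₂e^(-4x)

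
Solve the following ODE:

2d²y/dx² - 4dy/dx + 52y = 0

Characteristic equation: 2r² - 4r + 52 = 0
Divide by 2: r² - 2r + 26 = 0
Roots: r = 1 ± 5i (complex conjugates)
General solution: y = e^x(C₁cos(5x) + C₂sin(5x))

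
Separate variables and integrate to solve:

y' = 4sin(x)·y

Separating variables and integrating:
ln|y| = -4cos(x) + C

General solution: y = Ce^(-4cos(x))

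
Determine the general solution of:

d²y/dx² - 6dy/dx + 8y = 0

Characteristic equation: r² - 6r + 8 = 0
Roots: r = 2, 4 (distinct real)
General solution: y = C₁e^(2x) + C₂e^(4x)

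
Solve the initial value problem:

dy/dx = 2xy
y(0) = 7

General solution: y = Ce^(x²)
Applying IC y(0) = 7:
Particular solution: y = 7e^(x²)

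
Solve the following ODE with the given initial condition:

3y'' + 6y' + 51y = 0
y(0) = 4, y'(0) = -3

General solution: y = e^(-x)(C₁cos(4x) + C₂sin(4x))
Complex roots r = -1 ± 4i
Applying ICs: C₁ = 4, C₂ = 1/4
Particular solution: y = e^(-x)(4cos(4x) + (1/4)sin(4x))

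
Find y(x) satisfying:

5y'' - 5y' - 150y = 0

Characteristic equation: 5r² - 5r - 150 = 0
Divide by 5: r² - r - 30 = 0
Roots: r = 6, -5 (distinct real)
General solution: y = C₁e^(6x) + C₂e^(-5x)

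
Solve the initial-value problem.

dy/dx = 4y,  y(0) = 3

General solution: y = Ce^(4x)
Applying IC y(0) = 3:
Particular solution: y = 3e^(4x)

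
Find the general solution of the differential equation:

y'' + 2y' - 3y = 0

Characteristic equation: r² + 2r - 3 = 0
Roots: r = 1, -3 (distinct real)
General solution: y = C₁e^x + C₂e^(-3x)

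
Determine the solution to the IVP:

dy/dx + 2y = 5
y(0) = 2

General solution: y = 5/2 + Ce^(-2x)
Applying y(0) = 2: C = 2 - 5/2 = -1/2
Particular solution: y = 5/2 - (1/2)e^(-2x)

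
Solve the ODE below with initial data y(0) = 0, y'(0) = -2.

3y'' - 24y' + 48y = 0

General solution: y = (C₁ + C₂x)e^(4x)
Repeated root r = 4
Applying ICs: C₁ = 0, C₂ = -2
Particular solution: y = -2xe^(4x)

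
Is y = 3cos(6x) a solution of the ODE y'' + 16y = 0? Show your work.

Verification:
y'' = -108cos(6x)
y'' + 16y ≠ 0 (frequency mismatch: got 36 instead of 16)

No, it is not a solution.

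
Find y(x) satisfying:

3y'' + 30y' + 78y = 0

Characteristic equation: 3r² + 30r + 78 = 0
Divide by 3: r² + 10r + 26 = 0
Roots: r = -5 ± i (complex conjugates)
General solution: y = e^(-5x)(C₁cos(x) + C₂sin(x))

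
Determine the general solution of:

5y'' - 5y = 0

Characteristic equation: 5r² - 5 = 0
Divide by 5: r² - 1 = 0
Roots: r = 1, -1 (distinct real)
General solution: y = C₁e^x + C₂e^(-x)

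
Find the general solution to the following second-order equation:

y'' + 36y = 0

Characteristic equation: r² + 36 = 0
Roots: r = ±6i (complex conjugates)
General solution: y = C₁cos(6x) + C₂sin(6x)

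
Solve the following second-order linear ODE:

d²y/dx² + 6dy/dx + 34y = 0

Characteristic equation: r² + 6r + 34 = 0
Roots: r = -3 ± 5i (complex conjugates)
General solution: y = e^(-3x)(C₁cos(5x) + C₂sin(5x))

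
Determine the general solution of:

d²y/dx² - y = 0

Characteristic equation: r² - 1 = 0
Roots: r = 1, -1 (distinct real)
General solution: y = C₁e^x + C₂e^(-x)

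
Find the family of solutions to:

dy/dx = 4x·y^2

Separating variables and integrating:
-1/y = 2x^2 + C

General solution: y^-1 = -2x^2 + C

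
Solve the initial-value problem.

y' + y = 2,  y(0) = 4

General solution: y = 2 + Ce^(-x)
Applying y(0) = 4: C = 4 - 2 = 2
Particular solution: y = 2 + 2e^(-x)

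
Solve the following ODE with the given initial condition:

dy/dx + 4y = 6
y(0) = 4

General solution: y = 3/2 + Ce^(-4x)
Applying y(0) = 4: C = 4 - 3/2 = 5/2
Particular solution: y = 3/2 + (5/2)e^(-4x)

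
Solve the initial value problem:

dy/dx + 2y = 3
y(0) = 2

General solution: y = 3/2 + Ce^(-2x)
Applying y(0) = 2: C = 2 - 3/2 = 1/2
Particular solution: y = 3/2 + (1/2)e^(-2x)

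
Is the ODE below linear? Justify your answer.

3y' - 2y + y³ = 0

No. Nonlinear (y³ term)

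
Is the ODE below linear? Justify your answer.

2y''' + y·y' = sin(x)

No. Nonlinear (product y·y')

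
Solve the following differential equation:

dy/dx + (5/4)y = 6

Using integrating factor method:

General solution: y = 24/5 + Ce^(-5x/4)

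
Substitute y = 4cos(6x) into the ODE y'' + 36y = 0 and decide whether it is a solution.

Verification:
y'' = -144cos(6x)
y'' + 36y = 0 ✓

Yes, it is a solution.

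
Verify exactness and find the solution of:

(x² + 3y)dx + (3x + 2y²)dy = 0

Verify exactness: ∂M/∂y = ∂N/∂x ✓
Find F(x,y) such that ∂F/∂x = M, ∂F/∂y = N
Solution: x³/3 + 3xy + 2y³/3 = C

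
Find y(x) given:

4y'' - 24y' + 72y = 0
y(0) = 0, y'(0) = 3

General solution: y = e^(3x)(C₁cos(3x) + C₂sin(3x))
Complex roots r = 3 ± 3i
Applying ICs: C₁ = 0, C₂ = 1
Particular solution: y = e^(3x)(sin(3x))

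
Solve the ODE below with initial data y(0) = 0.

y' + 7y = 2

General solution: y = 2/7 + Ce^(-7x)
Applying y(0) = 0: C = 0 - 2/7 = -2/7
Particular solution: y = 2/7 - (2/7)e^(-7x)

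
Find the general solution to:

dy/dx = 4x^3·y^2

Separating variables and integrating:
-1/y = x^4 + C

General solution: y^-1 = -x^4 + C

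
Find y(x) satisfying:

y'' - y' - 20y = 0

Characteristic equation: r² - r - 20 = 0
Roots: r = 5, -4 (distinct real)
General solution: y = C₁e^(5x) + C₂e^(-4x)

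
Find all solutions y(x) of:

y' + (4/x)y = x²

Using integrating factor method:

General solution: y = (1/7)x^3 + Cx^(-4)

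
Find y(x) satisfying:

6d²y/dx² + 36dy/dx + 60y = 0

Characteristic equation: 6r² + 36r + 60 = 0
Divide by 6: r² + 6r + 10 = 0
Roots: r = -3 ± i (complex conjugates)
General solution: y = e^(-3x)(C₁cos(x) + C₂sin(x))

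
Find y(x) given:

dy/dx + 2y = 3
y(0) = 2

General solution: y = 3/2 + Ce^(-2x)
Applying y(0) = 2: C = 2 - 3/2 = 1/2
Particular solution: y = 3/2 + (1/2)e^(-2x)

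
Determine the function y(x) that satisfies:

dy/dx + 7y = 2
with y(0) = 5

General solution: y = 2/7 + Ce^(-7x)
Applying y(0) = 5: C = 5 - 2/7 = 33/7
Particular solution: y = 2/7 + (33/7)e^(-7x)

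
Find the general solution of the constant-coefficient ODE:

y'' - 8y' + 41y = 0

Characteristic equation: r² - 8r + 41 = 0
Roots: r = 4 ± 5i (complex conjugates)
General solution: y = e^(4x)(C₁cos(5x) + C₂sin(5x))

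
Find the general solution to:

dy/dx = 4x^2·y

Separating variables and integrating:
ln|y| = 4x^3/3 + C

General solution: y = Ce^(4x^3/3)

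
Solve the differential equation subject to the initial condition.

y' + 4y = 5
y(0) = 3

General solution: y = 5/4 + Ce^(-4x)
Applying y(0) = 3: C = 3 - 5/4 = 7/4
Particular solution: y = 5/4 + (7/4)e^(-4x)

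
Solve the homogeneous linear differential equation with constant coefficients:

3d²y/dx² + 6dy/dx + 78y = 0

Characteristic equation: 3r² + 6r + 78 = 0
Divide by 3: r² + 2r + 26 = 0
Roots: r = -1 ± 5i (complex conjugates)
General solution: y = e^(-x)(C₁cos(5x) + C₂sin(5x))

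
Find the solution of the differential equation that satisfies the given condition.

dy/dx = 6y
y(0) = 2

General solution: y = Ce^(6x)
Applying IC y(0) = 2:
Particular solution: y = 2e^(6x)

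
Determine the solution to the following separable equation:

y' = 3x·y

Separating variables and integrating:
ln|y| = 3x^2/2 + C

General solution: y = Ce^(3x^2/2)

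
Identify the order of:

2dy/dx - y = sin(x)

The order is 1 (highest derivative is of order 1).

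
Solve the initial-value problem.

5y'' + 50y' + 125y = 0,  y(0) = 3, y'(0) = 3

General solution: y = (C₁ + C₂x)e^(-5x)
Repeated root r = -5
Applying ICs: C₁ = 3, C₂ = 18
Particular solution: y = (3 + 18x)e^(-5x)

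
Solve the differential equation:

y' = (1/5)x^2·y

Separating variables and integrating:
ln|y| = x^3/15 + C

General solution: y = Ce^(x^3/15)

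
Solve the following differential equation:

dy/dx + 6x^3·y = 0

Using integrating factor method:

General solution: y = Ce^(-3x^4/2)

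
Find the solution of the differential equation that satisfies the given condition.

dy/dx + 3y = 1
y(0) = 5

General solution: y = 1/3 + Ce^(-3x)
Applying y(0) = 5: C = 5 - 1/3 = 14/3
Particular solution: y = 1/3 + (14/3)e^(-3x)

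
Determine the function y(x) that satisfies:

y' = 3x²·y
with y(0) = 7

General solution: y = Ce^(x³)
Applying IC y(0) = 7:
Particular solution: y = 7e^(x³)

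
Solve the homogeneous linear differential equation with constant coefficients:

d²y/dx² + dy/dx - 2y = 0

Characteristic equation: r² + r - 2 = 0
Roots: r = 1, -2 (distinct real)
General solution: y = C₁e^x + C₂e^(-2x)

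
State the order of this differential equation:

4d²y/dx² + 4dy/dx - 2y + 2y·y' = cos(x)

The order is 2 (highest derivative is of order 2).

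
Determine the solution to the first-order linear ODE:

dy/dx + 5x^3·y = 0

Using integrating factor method:

General solution: y = Ce^(-5x^4/4)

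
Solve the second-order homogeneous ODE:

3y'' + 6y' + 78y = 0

Characteristic equation: 3r² + 6r + 78 = 0
Divide by 3: r² + 2r + 26 = 0
Roots: r = -1 ± 5i (complex conjugates)
General solution: y = e^(-x)(C₁cos(5x) + C₂sin(5x))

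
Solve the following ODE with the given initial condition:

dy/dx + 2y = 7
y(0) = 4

General solution: y = 7/2 + Ce^(-2x)
Applying y(0) = 4: C = 4 - 7/2 = 1/2
Particular solution: y = 7/2 + (1/2)e^(-2x)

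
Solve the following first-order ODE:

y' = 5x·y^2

Separating variables and integrating:
-1/y = 5x^2/2 + C

General solution: y^-1 = (-5/2)x^2 + C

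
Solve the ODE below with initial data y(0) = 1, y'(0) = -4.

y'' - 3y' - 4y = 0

General solution: y = C₁e^(4x) + C₂e^(-x)
Applying ICs: C₁ = -3/5, C₂ = 8/5
Particular solution: y = -(3/5)e^(4x) + (8/5)e^(-x)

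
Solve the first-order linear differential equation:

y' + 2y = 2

Using integrating factor method:

General solution: y = 1 + Ce^(-2x)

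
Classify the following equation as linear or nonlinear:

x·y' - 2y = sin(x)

Linear (y and its derivatives appear to the first power only, no products of y terms)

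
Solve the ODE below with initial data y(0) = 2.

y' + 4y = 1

General solution: y = 1/4 + Ce^(-4x)
Applying y(0) = 2: C = 2 - 1/4 = 7/4
Particular solution: y = 1/4 + (7/4)e^(-4x)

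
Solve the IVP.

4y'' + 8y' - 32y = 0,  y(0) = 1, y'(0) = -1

General solution: y = C₁e^(2x) + C₂e^(-4x)
Applying ICs: C₁ = 1/2, C₂ = 1/2
Particular solution: y = (1/2)e^(2x) + (1/2)e^(-4x)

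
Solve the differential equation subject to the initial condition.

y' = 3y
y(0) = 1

General solution: y = Ce^(3x)
Applying IC y(0) = 1:
Particular solution: y = e^(3x)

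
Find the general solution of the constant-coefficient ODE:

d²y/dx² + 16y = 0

Characteristic equation: r² + 16 = 0
Roots: r = ±4i (complex conjugates)
General solution: y = C₁cos(4x) + C₂sin(4x)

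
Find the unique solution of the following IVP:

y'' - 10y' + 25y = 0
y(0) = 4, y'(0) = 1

General solution: y = (C₁ + C₂x)e^(5x)
Repeated root r = 5
Applying ICs: C₁ = 4, C₂ = -19
Particular solution: y = (4 - 19x)e^(5x)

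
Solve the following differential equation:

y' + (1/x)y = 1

Using integrating factor method:

General solution: y = (1/2)x + C/x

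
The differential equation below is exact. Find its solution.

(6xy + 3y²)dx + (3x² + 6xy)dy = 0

Verify exactness: ∂M/∂y = ∂N/∂x ✓
Find F(x,y) such that ∂F/∂x = M, ∂F/∂y = N
Solution: 3x²y + 3xy² = C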